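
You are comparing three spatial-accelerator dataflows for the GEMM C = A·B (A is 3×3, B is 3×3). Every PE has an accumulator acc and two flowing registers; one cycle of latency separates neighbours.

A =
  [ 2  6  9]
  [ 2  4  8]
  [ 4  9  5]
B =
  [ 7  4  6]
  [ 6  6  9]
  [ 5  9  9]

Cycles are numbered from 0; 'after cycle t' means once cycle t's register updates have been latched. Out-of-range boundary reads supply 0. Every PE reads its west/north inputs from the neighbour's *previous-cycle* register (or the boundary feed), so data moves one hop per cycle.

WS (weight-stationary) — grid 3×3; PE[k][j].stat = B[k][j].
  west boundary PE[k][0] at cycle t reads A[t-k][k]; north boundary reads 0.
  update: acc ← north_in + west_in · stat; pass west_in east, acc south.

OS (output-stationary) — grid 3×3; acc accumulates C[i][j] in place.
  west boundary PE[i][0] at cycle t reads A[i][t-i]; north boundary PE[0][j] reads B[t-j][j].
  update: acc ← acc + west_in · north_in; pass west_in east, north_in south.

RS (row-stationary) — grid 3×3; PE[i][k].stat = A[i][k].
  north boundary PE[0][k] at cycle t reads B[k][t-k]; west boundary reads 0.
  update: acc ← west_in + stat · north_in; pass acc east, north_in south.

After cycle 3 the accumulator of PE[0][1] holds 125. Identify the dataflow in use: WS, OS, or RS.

dataflow = OS

WS [3×3] PE[0][1] across cycles:
  @0  [0,1]  acc 0  |  →0  ↓0
  @1  [0,1]  acc 8  |  →2  ↓8
  @2  [0,1]  acc 8  |  →2  ↓8
  @3  [0,1]  acc 16  |  →4  ↓16
OS [3×3] PE[0][1] across cycles:
  @0  [0,1]  acc 0  |  →0  ↓0
  @1  [0,1]  acc 8  |  →2  ↓4
  @2  [0,1]  acc 44  |  →6  ↓6
  @3  [0,1]  acc 125  |  →9  ↓9
RS [3×3] PE[0][1] across cycles:
  @0  [0,1]  acc 0  |  →0  ↓0
  @1  [0,1]  acc 50  |  →50  ↓6
  @2  [0,1]  acc 44  |  →44  ↓6
  @3  [0,1]  acc 66  |  →66  ↓9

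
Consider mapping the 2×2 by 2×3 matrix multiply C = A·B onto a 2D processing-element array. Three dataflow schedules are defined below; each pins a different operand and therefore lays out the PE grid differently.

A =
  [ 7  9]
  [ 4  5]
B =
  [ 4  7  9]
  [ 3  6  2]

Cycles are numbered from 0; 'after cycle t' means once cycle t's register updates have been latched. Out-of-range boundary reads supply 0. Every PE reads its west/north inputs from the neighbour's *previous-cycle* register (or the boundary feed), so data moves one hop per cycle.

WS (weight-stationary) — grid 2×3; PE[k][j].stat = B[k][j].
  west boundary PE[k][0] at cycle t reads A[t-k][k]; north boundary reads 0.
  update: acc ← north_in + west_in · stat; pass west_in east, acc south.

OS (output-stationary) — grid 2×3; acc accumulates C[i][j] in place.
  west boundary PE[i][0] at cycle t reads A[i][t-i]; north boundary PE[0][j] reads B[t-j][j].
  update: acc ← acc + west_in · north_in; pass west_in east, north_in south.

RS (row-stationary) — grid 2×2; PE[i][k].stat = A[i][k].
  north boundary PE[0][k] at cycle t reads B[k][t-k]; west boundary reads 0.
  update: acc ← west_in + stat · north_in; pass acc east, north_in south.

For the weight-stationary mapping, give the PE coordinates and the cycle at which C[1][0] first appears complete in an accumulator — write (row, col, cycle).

(row, col, cycle) = (1, 0, 2)

WS: C[1][0] accumulates in PE[1][0]:
  c0 r1c0: 0 / 0 / 0
  c1 r1c0: 55 / 9 / 55
  c2 r1c0: 31 / 5 / 31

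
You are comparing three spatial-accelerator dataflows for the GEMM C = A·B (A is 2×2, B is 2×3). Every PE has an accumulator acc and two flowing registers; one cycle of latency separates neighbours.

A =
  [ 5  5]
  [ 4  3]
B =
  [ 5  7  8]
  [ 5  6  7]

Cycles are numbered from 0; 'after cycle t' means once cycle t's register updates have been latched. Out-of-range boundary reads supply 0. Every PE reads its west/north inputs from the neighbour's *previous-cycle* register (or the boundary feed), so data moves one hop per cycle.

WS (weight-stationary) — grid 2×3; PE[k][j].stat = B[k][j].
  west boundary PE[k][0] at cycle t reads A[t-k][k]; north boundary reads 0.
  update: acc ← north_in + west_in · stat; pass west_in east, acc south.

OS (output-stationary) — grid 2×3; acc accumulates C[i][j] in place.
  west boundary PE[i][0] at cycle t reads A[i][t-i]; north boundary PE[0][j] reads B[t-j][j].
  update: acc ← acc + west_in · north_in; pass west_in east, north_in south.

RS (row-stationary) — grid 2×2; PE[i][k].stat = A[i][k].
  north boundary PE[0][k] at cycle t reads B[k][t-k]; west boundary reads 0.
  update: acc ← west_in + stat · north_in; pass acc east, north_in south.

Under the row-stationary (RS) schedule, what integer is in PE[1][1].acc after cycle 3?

Tracing RS — 2×2 array, target PE[1][1]:
  [0] (0,1) acc=0 (h:0 v:0)
  [0] (1,0) acc=0 (h:0 v:0)
  [0] (1,1) acc=0 (h:0 v:0)
  [1] (0,1) acc=50 (h:50 v:5)
  [1] (1,0) acc=20 (h:20 v:5)
  [1] (1,1) acc=0 (h:0 v:0)
  [2] (0,1) acc=65 (h:65 v:6)
  [2] (1,0) acc=28 (h:28 v:7)
  [2] (1,1) acc=35 (h:35 v:5)
  [3] (0,1) acc=75 (h:75 v:7)
  [3] (1,0) acc=32 (h:32 v:8)
  [3] (1,1) acc=46 (h:46 v:6)

PE[1][1].acc = 46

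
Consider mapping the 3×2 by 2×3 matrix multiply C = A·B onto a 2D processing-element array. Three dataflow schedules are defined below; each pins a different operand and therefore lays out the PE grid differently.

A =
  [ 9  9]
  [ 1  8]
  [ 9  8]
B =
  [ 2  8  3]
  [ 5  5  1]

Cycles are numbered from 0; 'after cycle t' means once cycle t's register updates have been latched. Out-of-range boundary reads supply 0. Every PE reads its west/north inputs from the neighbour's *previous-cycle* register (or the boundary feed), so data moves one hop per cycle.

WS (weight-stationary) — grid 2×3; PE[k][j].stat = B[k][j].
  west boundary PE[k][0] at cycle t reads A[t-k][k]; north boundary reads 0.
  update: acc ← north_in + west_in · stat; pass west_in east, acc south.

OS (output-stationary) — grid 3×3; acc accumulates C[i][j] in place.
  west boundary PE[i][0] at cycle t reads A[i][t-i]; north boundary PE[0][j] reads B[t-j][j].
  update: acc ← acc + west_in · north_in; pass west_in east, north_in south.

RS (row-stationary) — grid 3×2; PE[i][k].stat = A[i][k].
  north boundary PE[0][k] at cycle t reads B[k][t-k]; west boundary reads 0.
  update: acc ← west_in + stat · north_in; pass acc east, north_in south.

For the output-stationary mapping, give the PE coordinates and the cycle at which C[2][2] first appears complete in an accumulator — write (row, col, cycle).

(row, col, cycle) = (2, 2, 5)

OS — PE[2][2] is where C[2][2] collects:
  step 0 · PE2,2: acc=0; fwd→0 fwd↓0
  step 1 · PE2,2: acc=0; fwd→0 fwd↓0
  step 2 · PE2,2: acc=0; fwd→0 fwd↓0
  step 3 · PE2,2: acc=0; fwd→0 fwd↓0
  step 4 · PE2,2: acc=27; fwd→9 fwd↓3
  step 5 · PE2,2: acc=35; fwd→8 fwd↓1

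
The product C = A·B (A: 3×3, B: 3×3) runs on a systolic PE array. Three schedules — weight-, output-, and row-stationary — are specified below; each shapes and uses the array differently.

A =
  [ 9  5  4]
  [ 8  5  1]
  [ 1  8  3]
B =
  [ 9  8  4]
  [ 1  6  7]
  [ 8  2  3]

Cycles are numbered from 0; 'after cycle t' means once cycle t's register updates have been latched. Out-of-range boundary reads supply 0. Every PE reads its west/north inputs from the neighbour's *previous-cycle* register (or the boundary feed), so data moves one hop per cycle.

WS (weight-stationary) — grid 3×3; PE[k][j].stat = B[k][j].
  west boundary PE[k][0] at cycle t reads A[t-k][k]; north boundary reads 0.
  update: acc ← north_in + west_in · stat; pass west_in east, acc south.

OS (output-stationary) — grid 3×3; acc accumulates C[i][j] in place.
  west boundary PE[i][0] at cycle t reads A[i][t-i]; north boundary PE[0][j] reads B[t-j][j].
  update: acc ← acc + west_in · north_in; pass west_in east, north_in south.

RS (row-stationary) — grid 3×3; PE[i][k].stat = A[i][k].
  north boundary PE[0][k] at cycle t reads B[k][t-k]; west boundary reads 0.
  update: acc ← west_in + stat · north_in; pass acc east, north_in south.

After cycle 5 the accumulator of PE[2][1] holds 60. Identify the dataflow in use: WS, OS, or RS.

— WS: 3×3; PE[2][1] trace:
  cycle 0: PE[2][1] → acc 0, east 0, south 0
  cycle 1: PE[2][1] → acc 0, east 0, south 0
  cycle 2: PE[2][1] → acc 0, east 0, south 0
  cycle 3: PE[2][1] → acc 110, east 4, south 110
  cycle 4: PE[2][1] → acc 96, east 1, south 96
  cycle 5: PE[2][1] → acc 62, east 3, south 62
— OS: 3×3; PE[2][1] trace:
  cycle 0: PE[2][1] → acc 0, east 0, south 0
  cycle 1: PE[2][1] → acc 0, east 0, south 0
  cycle 2: PE[2][1] → acc 0, east 0, south 0
  cycle 3: PE[2][1] → acc 8, east 1, south 8
  cycle 4: PE[2][1] → acc 56, east 8, south 6
  cycle 5: PE[2][1] → acc 62, east 3, south 2
— RS: 3×3; PE[2][1] trace:
  cycle 0: PE[2][1] → acc 0, east 0, south 0
  cycle 1: PE[2][1] → acc 0, east 0, south 0
  cycle 2: PE[2][1] → acc 0, east 0, south 0
  cycle 3: PE[2][1] → acc 17, east 17, south 1
  cycle 4: PE[2][1] → acc 56, east 56, south 6
  cycle 5: PE[2][1] → acc 60, east 60, south 7

dataflow = RS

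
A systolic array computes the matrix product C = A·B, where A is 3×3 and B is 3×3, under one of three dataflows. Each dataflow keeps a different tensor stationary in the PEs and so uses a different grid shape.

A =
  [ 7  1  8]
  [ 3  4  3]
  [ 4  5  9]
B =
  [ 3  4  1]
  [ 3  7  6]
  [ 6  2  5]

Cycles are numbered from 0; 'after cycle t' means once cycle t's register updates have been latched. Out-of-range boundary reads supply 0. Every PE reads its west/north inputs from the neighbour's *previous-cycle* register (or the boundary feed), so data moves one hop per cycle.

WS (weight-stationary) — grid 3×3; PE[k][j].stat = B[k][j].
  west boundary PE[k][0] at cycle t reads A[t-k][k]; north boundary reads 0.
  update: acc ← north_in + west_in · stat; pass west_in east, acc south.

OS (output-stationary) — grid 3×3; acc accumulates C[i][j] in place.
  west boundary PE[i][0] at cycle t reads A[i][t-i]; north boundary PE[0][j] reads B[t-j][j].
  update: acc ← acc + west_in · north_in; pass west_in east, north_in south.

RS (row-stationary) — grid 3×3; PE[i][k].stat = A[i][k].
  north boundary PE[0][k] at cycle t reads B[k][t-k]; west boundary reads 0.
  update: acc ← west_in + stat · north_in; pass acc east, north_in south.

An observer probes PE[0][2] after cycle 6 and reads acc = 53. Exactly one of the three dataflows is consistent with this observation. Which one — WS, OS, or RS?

dataflow = OS

WS [3×3] PE[0][2] across cycles:
  step 0 · PE0,2: acc=0; fwd→0 fwd↓0
  step 1 · PE0,2: acc=0; fwd→0 fwd↓0
  step 2 · PE0,2: acc=7; fwd→7 fwd↓7
  step 3 · PE0,2: acc=3; fwd→3 fwd↓3
  step 4 · PE0,2: acc=4; fwd→4 fwd↓4
  step 5 · PE0,2: acc=0; fwd→0 fwd↓0
  step 6 · PE0,2: acc=0; fwd→0 fwd↓0
OS [3×3] PE[0][2] across cycles:
  step 0 · PE0,2: acc=0; fwd→0 fwd↓0
  step 1 · PE0,2: acc=0; fwd→0 fwd↓0
  step 2 · PE0,2: acc=7; fwd→7 fwd↓1
  step 3 · PE0,2: acc=13; fwd→1 fwd↓6
  step 4 · PE0,2: acc=53; fwd→8 fwd↓5
  step 5 · PE0,2: acc=53; fwd→0 fwd↓0
  step 6 · PE0,2: acc=53; fwd→0 fwd↓0
RS [3×3] PE[0][2] across cycles:
  step 0 · PE0,2: acc=0; fwd→0 fwd↓0
  step 1 · PE0,2: acc=0; fwd→0 fwd↓0
  step 2 · PE0,2: acc=72; fwd→72 fwd↓6
  step 3 · PE0,2: acc=51; fwd→51 fwd↓2
  step 4 · PE0,2: acc=53; fwd→53 fwd↓5
  step 5 · PE0,2: acc=0; fwd→0 fwd↓0
  step 6 · PE0,2: acc=0; fwd→0 fwd↓0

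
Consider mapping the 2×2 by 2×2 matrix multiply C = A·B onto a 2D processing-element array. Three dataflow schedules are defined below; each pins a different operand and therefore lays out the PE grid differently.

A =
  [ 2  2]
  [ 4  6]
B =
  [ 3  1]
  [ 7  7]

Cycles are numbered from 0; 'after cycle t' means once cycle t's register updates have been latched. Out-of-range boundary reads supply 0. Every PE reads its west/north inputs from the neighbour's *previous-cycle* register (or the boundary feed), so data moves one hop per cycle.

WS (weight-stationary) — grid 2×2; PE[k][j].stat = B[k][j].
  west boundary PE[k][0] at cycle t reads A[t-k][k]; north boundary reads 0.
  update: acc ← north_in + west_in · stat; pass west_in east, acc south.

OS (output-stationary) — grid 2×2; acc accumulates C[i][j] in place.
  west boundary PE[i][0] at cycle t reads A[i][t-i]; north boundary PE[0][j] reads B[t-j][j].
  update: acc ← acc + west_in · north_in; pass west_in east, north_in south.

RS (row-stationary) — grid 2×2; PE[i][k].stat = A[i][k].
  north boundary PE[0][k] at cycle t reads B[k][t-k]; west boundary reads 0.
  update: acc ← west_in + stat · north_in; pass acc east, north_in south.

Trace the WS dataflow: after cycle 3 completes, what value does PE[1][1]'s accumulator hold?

PE[1][1].acc = 46

WS 2×2: PE[1][1] cycle-by-cycle (with neighbour feeds):
  [0] (0,1) acc=0 (h:0 v:0)
  [0] (1,0) acc=0 (h:0 v:0)
  [0] (1,1) acc=0 (h:0 v:0)
  [1] (0,1) acc=2 (h:2 v:2)
  [1] (1,0) acc=20 (h:2 v:20)
  [1] (1,1) acc=0 (h:0 v:0)
  [2] (0,1) acc=4 (h:4 v:4)
  [2] (1,0) acc=54 (h:6 v:54)
  [2] (1,1) acc=16 (h:2 v:16)
  [3] (0,1) acc=0 (h:0 v:0)
  [3] (1,0) acc=0 (h:0 v:0)
  [3] (1,1) acc=46 (h:6 v:46)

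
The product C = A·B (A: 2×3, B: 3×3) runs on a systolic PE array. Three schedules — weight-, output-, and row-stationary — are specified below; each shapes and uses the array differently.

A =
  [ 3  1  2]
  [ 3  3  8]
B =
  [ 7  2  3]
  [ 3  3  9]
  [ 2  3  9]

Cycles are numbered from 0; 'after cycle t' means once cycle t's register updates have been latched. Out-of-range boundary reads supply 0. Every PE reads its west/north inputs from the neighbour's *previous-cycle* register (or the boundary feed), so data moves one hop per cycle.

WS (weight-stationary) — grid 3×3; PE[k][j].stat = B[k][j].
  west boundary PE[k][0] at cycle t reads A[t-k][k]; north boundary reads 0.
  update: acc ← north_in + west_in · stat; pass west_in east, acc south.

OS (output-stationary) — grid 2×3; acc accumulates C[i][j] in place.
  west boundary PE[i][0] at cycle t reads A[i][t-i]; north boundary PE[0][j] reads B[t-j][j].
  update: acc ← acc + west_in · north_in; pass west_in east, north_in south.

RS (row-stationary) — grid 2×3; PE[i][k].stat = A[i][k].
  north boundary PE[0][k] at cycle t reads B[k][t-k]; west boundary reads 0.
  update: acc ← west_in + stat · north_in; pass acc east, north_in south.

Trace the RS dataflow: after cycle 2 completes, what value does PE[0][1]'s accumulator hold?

RS (2×3). Following PE[0][1] plus its west/north inputs:
  [0] (0,0) acc=21 (h:21 v:7)
  [0] (0,1) acc=0 (h:0 v:0)
  [1] (0,0) acc=6 (h:6 v:2)
  [1] (0,1) acc=24 (h:24 v:3)
  [2] (0,0) acc=9 (h:9 v:3)
  [2] (0,1) acc=9 (h:9 v:3)

PE[0][1].acc = 9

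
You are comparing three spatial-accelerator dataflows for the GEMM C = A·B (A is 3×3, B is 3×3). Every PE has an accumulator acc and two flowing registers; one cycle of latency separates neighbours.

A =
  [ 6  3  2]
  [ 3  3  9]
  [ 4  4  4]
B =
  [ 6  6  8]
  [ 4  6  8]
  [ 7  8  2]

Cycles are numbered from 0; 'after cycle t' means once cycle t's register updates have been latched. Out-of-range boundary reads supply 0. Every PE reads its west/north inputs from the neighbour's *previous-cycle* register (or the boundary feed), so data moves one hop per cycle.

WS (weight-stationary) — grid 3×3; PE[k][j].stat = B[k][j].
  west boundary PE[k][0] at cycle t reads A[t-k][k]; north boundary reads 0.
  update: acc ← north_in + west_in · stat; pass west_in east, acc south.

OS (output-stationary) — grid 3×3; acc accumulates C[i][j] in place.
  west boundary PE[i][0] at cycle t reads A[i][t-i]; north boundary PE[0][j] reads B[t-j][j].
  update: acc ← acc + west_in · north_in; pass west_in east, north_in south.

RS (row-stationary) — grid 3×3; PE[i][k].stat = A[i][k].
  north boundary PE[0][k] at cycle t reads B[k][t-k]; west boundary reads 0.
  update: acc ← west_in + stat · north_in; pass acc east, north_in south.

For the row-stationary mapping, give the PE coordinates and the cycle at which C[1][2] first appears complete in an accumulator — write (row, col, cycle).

RS — PE[1][2] is where C[1][2] collects:
  0: (1,2).acc=0  regs=<0,0>
  1: (1,2).acc=0  regs=<0,0>
  2: (1,2).acc=0  regs=<0,0>
  3: (1,2).acc=93  regs=<93,7>
  4: (1,2).acc=108  regs=<108,8>
  5: (1,2).acc=66  regs=<66,2>

(row, col, cycle) = (1, 2, 5)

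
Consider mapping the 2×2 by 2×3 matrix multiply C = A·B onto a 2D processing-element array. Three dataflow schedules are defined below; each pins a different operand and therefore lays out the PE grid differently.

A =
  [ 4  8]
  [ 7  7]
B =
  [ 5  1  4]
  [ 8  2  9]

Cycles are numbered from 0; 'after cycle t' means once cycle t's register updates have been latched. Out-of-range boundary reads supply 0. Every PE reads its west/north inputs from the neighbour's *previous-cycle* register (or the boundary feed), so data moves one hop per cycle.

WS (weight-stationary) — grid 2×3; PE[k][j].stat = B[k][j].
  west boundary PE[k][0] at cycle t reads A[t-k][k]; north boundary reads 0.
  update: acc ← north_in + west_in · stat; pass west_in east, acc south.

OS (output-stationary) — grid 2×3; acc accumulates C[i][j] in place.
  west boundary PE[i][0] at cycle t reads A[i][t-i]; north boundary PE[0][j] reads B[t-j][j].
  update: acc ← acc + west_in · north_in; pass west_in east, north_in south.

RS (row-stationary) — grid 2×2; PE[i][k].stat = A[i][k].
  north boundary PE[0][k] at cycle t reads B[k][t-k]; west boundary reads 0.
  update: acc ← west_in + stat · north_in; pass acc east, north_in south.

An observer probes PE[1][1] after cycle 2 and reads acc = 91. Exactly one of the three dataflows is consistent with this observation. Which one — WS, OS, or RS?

WS [2×3] PE[1][1] across cycles:
  after 0 — PE[1][1] acc=0, pass-E 0, pass-S 0
  after 1 — PE[1][1] acc=0, pass-E 0, pass-S 0
  after 2 — PE[1][1] acc=20, pass-E 8, pass-S 20
OS [2×3] PE[1][1] across cycles:
  after 0 — PE[1][1] acc=0, pass-E 0, pass-S 0
  after 1 — PE[1][1] acc=0, pass-E 0, pass-S 0
  after 2 — PE[1][1] acc=7, pass-E 7, pass-S 1
RS [2×2] PE[1][1] across cycles:
  after 0 — PE[1][1] acc=0, pass-E 0, pass-S 0
  after 1 — PE[1][1] acc=0, pass-E 0, pass-S 0
  after 2 — PE[1][1] acc=91, pass-E 91, pass-S 8

dataflow = RS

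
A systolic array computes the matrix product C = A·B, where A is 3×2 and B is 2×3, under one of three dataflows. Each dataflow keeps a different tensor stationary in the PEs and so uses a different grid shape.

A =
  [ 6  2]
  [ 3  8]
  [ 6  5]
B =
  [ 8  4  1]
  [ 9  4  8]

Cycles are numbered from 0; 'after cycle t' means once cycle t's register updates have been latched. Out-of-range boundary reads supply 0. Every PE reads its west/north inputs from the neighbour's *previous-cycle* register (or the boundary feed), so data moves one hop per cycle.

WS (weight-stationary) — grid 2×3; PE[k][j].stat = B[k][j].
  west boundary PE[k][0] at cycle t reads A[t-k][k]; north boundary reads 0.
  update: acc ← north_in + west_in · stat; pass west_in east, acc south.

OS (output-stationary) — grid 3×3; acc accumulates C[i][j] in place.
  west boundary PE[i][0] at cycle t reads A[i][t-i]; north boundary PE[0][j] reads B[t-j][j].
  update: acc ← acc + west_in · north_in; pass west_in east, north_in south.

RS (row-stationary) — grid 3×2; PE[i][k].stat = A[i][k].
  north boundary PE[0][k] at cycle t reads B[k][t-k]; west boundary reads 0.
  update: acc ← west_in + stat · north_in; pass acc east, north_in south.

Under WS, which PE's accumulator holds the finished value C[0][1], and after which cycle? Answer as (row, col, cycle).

(row, col, cycle) = (1, 1, 2)

WS — PE[1][1] is where C[0][1] collects:
  cycle 0: PE[1][1] → acc 0, east 0, south 0
  cycle 1: PE[1][1] → acc 0, east 0, south 0
  cycle 2: PE[1][1] → acc 32, east 2, south 32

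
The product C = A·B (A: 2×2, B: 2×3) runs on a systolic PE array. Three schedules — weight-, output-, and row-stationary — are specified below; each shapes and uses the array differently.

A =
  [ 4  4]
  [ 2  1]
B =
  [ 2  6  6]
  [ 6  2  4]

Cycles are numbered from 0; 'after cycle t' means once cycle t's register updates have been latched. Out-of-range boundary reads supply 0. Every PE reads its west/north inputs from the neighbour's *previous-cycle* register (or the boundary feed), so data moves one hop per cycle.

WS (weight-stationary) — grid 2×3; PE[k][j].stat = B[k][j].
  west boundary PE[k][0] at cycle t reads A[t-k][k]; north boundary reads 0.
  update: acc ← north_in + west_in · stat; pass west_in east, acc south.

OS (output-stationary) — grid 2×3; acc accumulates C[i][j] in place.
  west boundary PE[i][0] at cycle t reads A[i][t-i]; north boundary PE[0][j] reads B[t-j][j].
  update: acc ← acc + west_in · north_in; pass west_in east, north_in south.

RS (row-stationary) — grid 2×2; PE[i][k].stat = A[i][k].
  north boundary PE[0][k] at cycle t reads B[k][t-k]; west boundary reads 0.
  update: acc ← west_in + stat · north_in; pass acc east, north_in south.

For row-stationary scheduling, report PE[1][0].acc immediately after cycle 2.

PE[1][0].acc = 12

RS (2×2). Following PE[1][0] plus its west/north inputs:
  t=0 PE[0][0]: acc=8 h=8 v=2
  t=0 PE[1][0]: acc=0 h=0 v=0
  t=1 PE[0][0]: acc=24 h=24 v=6
  t=1 PE[1][0]: acc=4 h=4 v=2
  t=2 PE[0][0]: acc=24 h=24 v=6
  t=2 PE[1][0]: acc=12 h=12 v=6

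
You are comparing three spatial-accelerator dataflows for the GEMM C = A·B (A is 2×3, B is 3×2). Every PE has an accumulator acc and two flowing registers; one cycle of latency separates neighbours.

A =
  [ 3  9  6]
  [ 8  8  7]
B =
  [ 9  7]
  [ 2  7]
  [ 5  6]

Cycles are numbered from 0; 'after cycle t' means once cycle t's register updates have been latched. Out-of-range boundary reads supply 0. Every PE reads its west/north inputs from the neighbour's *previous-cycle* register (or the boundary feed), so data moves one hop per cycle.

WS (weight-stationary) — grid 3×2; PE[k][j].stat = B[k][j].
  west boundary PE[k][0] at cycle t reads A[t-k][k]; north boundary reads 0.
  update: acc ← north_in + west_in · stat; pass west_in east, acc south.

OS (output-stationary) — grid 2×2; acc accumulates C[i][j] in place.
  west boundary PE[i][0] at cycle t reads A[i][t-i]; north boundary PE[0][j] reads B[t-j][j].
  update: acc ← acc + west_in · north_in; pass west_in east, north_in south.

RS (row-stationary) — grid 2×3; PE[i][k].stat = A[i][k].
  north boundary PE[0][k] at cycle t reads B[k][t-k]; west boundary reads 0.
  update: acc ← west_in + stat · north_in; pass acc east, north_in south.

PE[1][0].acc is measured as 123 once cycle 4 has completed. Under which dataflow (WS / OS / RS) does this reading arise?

WS (3×2 grid), PE[1][0]:
  @0  [1,0]  acc 0  |  →0  ↓0
  @1  [1,0]  acc 45  |  →9  ↓45
  @2  [1,0]  acc 88  |  →8  ↓88
  @3  [1,0]  acc 0  |  →0  ↓0
  @4  [1,0]  acc 0  |  →0  ↓0
OS (2×2 grid), PE[1][0]:
  @0  [1,0]  acc 0  |  →0  ↓0
  @1  [1,0]  acc 72  |  →8  ↓9
  @2  [1,0]  acc 88  |  →8  ↓2
  @3  [1,0]  acc 123  |  →7  ↓5
  @4  [1,0]  acc 123  |  →0  ↓0
RS (2×3 grid), PE[1][0]:
  @0  [1,0]  acc 0  |  →0  ↓0
  @1  [1,0]  acc 72  |  →72  ↓9
  @2  [1,0]  acc 56  |  →56  ↓7
  @3  [1,0]  acc 0  |  →0  ↓0
  @4  [1,0]  acc 0  |  →0  ↓0

dataflow = OS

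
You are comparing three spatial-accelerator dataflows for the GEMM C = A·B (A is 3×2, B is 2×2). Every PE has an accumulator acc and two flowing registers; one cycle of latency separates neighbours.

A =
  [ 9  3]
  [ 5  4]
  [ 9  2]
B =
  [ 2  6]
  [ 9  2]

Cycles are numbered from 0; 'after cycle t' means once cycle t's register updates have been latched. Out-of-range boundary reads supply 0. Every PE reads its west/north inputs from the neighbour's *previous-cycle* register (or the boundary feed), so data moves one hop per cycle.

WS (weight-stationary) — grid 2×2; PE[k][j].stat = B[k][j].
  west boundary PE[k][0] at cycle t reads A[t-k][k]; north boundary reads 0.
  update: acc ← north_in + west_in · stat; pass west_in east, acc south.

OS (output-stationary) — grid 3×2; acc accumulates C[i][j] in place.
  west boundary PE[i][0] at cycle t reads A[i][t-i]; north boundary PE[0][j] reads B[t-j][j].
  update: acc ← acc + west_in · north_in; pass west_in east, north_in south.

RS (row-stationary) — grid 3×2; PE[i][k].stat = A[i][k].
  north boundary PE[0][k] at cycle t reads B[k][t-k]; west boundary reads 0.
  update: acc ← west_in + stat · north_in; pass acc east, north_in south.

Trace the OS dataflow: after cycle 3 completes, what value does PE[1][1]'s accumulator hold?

OS on a 3×2 grid — tracing PE[1][1] and its feeders:
  t=0 PE[0][1]: acc=0 h=0 v=0
  t=0 PE[1][0]: acc=0 h=0 v=0
  t=0 PE[1][1]: acc=0 h=0 v=0
  t=1 PE[0][1]: acc=54 h=9 v=6
  t=1 PE[1][0]: acc=10 h=5 v=2
  t=1 PE[1][1]: acc=0 h=0 v=0
  t=2 PE[0][1]: acc=60 h=3 v=2
  t=2 PE[1][0]: acc=46 h=4 v=9
  t=2 PE[1][1]: acc=30 h=5 v=6
  t=3 PE[0][1]: acc=60 h=0 v=0
  t=3 PE[1][0]: acc=46 h=0 v=0
  t=3 PE[1][1]: acc=38 h=4 v=2

PE[1][1].acc = 38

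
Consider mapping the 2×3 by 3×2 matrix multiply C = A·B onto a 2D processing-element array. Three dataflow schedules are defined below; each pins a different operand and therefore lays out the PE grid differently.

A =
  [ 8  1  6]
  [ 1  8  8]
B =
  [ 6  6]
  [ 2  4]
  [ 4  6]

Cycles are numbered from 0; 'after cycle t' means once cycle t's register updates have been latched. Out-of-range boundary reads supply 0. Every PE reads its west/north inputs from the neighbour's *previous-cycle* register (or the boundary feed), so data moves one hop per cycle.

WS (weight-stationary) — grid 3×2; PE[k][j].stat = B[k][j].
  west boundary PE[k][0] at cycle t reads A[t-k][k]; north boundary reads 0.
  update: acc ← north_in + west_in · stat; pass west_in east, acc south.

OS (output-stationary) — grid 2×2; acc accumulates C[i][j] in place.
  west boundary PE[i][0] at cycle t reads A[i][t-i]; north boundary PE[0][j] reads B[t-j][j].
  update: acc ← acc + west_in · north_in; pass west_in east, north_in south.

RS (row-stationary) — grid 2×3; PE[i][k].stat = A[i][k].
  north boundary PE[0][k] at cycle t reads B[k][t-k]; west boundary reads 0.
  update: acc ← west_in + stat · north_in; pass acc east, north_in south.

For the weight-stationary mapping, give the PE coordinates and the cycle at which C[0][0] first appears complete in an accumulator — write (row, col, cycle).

WS — PE[2][0] is where C[0][0] collects:
  t=0 PE[2][0]: acc=0 h=0 v=0
  t=1 PE[2][0]: acc=0 h=0 v=0
  t=2 PE[2][0]: acc=74 h=6 v=74

(row, col, cycle) = (2, 0, 2)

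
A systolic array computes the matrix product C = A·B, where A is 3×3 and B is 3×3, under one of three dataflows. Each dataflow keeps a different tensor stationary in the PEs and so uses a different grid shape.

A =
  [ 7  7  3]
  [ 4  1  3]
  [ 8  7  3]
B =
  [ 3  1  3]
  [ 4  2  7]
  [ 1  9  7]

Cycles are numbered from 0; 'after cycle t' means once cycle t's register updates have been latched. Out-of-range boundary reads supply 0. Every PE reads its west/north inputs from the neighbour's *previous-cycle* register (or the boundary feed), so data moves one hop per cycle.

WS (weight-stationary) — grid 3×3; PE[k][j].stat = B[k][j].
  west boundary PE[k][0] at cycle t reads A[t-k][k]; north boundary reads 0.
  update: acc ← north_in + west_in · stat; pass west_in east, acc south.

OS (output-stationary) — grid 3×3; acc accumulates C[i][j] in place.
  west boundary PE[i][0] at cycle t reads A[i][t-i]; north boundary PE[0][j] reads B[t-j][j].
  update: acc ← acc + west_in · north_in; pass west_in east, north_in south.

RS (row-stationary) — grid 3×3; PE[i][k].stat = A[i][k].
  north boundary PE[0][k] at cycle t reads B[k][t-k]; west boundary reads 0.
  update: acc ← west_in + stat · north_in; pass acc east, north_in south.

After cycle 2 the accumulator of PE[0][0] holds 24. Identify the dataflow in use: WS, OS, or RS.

dataflow = WS

WS (3×3 grid), PE[0][0]:
  @0  [0,0]  acc 21  |  →7  ↓21
  @1  [0,0]  acc 12  |  →4  ↓12
  @2  [0,0]  acc 24  |  →8  ↓24
OS (3×3 grid), PE[0][0]:
  @0  [0,0]  acc 21  |  →7  ↓3
  @1  [0,0]  acc 49  |  →7  ↓4
  @2  [0,0]  acc 52  |  →3  ↓1
RS (3×3 grid), PE[0][0]:
  @0  [0,0]  acc 21  |  →21  ↓3
  @1  [0,0]  acc 7  |  →7  ↓1
  @2  [0,0]  acc 21  |  →21  ↓3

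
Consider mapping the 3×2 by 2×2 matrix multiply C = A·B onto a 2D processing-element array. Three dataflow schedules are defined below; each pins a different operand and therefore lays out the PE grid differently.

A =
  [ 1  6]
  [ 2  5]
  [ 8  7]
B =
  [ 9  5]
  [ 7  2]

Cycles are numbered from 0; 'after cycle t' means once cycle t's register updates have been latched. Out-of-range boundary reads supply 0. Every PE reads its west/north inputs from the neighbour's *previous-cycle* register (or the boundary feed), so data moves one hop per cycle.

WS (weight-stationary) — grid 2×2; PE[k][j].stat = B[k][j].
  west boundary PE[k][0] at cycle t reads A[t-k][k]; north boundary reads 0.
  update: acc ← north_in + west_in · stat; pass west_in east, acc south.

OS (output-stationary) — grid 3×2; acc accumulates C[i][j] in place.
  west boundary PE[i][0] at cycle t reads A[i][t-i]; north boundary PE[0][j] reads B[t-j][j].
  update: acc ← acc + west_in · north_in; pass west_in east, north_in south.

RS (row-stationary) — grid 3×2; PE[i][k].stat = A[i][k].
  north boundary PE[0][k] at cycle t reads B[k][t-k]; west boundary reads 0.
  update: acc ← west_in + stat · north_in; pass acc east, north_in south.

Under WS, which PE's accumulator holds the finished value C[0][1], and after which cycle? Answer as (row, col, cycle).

WS — PE[1][1] is where C[0][1] collects:
  step 0 · PE1,1: acc=0; fwd→0 fwd↓0
  step 1 · PE1,1: acc=0; fwd→0 fwd↓0
  step 2 · PE1,1: acc=17; fwd→6 fwd↓17

(row, col, cycle) = (1, 1, 2)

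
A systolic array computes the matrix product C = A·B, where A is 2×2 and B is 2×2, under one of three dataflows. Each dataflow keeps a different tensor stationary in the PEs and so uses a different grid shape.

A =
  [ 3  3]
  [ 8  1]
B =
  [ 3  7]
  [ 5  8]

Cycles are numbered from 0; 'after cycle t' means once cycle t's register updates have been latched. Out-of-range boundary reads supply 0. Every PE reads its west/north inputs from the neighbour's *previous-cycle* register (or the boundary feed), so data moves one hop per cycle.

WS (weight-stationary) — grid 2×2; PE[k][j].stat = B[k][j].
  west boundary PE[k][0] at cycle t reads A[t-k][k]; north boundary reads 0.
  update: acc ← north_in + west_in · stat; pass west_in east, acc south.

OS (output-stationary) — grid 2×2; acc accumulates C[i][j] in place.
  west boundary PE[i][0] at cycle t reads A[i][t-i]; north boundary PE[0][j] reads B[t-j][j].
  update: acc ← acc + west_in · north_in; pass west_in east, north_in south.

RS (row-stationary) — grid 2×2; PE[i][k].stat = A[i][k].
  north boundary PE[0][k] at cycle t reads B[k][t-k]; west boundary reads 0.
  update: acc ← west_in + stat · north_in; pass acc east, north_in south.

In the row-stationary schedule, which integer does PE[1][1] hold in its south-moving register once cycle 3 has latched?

register = 8

RS on a 2×2 grid — tracing PE[1][1] and its feeders:
  c0 r0c1: 0 / 0 / 0
  c0 r1c0: 0 / 0 / 0
  c0 r1c1: 0 / 0 / 0
  c1 r0c1: 24 / 24 / 5
  c1 r1c0: 24 / 24 / 3
  c1 r1c1: 0 / 0 / 0
  c2 r0c1: 45 / 45 / 8
  c2 r1c0: 56 / 56 / 7
  c2 r1c1: 29 / 29 / 5
  c3 r0c1: 0 / 0 / 0
  c3 r1c0: 0 / 0 / 0
  c3 r1c1: 64 / 64 / 8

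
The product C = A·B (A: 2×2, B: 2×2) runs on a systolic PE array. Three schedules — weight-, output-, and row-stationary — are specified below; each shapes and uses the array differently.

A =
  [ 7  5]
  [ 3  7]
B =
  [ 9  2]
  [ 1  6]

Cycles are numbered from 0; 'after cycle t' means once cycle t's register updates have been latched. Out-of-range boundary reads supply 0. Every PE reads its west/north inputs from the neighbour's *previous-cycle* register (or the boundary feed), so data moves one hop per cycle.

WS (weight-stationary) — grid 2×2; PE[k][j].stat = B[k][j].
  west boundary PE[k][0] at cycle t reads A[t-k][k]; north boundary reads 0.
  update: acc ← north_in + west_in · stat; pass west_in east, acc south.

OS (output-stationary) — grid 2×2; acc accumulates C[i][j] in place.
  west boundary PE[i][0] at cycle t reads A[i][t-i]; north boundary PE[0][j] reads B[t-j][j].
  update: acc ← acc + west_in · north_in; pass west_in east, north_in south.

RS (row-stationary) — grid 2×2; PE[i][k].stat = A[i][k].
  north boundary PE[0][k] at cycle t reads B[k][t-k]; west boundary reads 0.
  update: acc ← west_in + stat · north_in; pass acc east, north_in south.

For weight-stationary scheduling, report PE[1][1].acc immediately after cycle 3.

Tracing WS — 2×2 array, target PE[1][1]:
  after 0 — PE[0][1] acc=0, pass-E 0, pass-S 0
  after 0 — PE[1][0] acc=0, pass-E 0, pass-S 0
  after 0 — PE[1][1] acc=0, pass-E 0, pass-S 0
  after 1 — PE[0][1] acc=14, pass-E 7, pass-S 14
  after 1 — PE[1][0] acc=68, pass-E 5, pass-S 68
  after 1 — PE[1][1] acc=0, pass-E 0, pass-S 0
  after 2 — PE[0][1] acc=6, pass-E 3, pass-S 6
  after 2 — PE[1][0] acc=34, pass-E 7, pass-S 34
  after 2 — PE[1][1] acc=44, pass-E 5, pass-S 44
  after 3 — PE[0][1] acc=0, pass-E 0, pass-S 0
  after 3 — PE[1][0] acc=0, pass-E 0, pass-S 0
  after 3 — PE[1][1] acc=48, pass-E 7, pass-S 48

PE[1][1].acc = 48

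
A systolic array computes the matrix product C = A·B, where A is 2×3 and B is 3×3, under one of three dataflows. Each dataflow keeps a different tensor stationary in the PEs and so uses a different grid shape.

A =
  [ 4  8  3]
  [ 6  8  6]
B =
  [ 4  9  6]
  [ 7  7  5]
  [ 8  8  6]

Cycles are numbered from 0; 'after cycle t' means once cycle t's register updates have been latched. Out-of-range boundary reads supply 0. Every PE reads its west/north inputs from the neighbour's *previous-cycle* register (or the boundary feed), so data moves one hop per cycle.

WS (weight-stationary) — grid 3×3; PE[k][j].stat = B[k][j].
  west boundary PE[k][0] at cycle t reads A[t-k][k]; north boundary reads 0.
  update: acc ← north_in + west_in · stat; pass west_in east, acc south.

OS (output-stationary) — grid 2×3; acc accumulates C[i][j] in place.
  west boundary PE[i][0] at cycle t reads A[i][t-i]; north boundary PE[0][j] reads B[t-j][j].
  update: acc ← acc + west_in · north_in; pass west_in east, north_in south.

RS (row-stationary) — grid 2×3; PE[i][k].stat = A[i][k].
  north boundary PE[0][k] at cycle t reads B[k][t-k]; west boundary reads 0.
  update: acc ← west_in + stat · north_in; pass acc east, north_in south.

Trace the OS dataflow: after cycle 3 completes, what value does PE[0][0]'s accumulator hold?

PE[0][0].acc = 96

OS 2×3: PE[0][0] cycle-by-cycle (with neighbour feeds):
  after 0 — PE[0][0] acc=16, pass-E 4, pass-S 4
  after 1 — PE[0][0] acc=72, pass-E 8, pass-S 7
  after 2 — PE[0][0] acc=96, pass-E 3, pass-S 8
  after 3 — PE[0][0] acc=96, pass-E 0, pass-S 0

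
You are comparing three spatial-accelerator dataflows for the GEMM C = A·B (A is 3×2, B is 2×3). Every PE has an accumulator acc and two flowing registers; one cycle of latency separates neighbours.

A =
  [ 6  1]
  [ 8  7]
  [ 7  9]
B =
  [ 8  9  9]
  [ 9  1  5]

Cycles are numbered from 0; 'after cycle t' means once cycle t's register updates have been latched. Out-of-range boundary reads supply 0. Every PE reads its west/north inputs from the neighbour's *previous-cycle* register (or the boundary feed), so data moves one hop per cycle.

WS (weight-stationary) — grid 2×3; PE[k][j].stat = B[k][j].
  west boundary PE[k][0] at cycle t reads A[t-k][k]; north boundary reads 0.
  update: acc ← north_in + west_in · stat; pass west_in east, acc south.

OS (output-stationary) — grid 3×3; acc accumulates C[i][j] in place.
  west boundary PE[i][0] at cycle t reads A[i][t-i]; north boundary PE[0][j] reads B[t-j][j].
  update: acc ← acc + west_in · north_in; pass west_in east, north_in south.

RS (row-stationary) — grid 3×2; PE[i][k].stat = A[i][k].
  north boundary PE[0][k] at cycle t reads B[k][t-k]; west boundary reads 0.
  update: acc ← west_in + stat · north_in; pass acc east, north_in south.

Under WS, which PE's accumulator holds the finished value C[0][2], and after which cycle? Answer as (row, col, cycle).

(row, col, cycle) = (1, 2, 3)

WS: C[0][2] accumulates in PE[1][2]:
  after 0 — PE[1][2] acc=0, pass-E 0, pass-S 0
  after 1 — PE[1][2] acc=0, pass-E 0, pass-S 0
  after 2 — PE[1][2] acc=0, pass-E 0, pass-S 0
  after 3 — PE[1][2] acc=59, pass-E 1, pass-S 59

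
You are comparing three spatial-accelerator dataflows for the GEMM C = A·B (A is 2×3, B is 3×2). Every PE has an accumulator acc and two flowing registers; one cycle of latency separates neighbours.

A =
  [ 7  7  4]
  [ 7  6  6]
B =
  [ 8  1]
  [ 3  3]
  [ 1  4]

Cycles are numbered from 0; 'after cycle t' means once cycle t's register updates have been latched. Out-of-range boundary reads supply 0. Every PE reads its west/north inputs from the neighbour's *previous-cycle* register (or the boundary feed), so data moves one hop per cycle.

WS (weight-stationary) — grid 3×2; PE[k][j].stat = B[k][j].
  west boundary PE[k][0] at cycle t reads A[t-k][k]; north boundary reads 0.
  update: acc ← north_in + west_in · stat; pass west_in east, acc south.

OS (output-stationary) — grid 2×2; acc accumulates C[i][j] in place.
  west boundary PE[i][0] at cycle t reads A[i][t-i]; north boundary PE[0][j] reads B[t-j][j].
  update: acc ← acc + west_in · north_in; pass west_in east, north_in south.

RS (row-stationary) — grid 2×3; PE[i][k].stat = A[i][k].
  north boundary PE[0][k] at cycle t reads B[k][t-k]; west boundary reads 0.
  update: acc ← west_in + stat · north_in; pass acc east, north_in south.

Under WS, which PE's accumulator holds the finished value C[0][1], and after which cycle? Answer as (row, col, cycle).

(row, col, cycle) = (2, 1, 3)

WS — PE[2][1] is where C[0][1] collects:
  cycle 0: PE[2][1] → acc 0, east 0, south 0
  cycle 1: PE[2][1] → acc 0, east 0, south 0
  cycle 2: PE[2][1] → acc 0, east 0, south 0
  cycle 3: PE[2][1] → acc 44, east 4, south 44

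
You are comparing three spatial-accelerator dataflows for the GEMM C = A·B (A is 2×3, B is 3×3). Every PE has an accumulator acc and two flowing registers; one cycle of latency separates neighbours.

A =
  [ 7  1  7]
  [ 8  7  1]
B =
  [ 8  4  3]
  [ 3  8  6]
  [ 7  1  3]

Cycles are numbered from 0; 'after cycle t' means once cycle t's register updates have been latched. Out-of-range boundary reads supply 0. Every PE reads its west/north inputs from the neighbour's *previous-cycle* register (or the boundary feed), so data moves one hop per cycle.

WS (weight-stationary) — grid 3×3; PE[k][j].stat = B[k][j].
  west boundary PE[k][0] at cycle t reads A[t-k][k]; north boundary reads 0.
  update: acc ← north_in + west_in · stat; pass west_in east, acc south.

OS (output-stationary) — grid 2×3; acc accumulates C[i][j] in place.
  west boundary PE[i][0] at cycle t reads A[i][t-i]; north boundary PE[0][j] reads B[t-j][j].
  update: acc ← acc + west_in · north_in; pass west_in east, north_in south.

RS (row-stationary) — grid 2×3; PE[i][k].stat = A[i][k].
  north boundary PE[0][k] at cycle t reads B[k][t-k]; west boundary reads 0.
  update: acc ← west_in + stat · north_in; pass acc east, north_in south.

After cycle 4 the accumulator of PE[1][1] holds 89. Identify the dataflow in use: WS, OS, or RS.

dataflow = OS

WS [3×3] PE[1][1] across cycles:
  @0  [1,1]  acc 0  |  →0  ↓0
  @1  [1,1]  acc 0  |  →0  ↓0
  @2  [1,1]  acc 36  |  →1  ↓36
  @3  [1,1]  acc 88  |  →7  ↓88
  @4  [1,1]  acc 0  |  →0  ↓0
OS [2×3] PE[1][1] across cycles:
  @0  [1,1]  acc 0  |  →0  ↓0
  @1  [1,1]  acc 0  |  →0  ↓0
  @2  [1,1]  acc 32  |  →8  ↓4
  @3  [1,1]  acc 88  |  →7  ↓8
  @4  [1,1]  acc 89  |  →1  ↓1
RS [2×3] PE[1][1] across cycles:
  @0  [1,1]  acc 0  |  →0  ↓0
  @1  [1,1]  acc 0  |  →0  ↓0
  @2  [1,1]  acc 85  |  →85  ↓3
  @3  [1,1]  acc 88  |  →88  ↓8
  @4  [1,1]  acc 66  |  →66  ↓6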